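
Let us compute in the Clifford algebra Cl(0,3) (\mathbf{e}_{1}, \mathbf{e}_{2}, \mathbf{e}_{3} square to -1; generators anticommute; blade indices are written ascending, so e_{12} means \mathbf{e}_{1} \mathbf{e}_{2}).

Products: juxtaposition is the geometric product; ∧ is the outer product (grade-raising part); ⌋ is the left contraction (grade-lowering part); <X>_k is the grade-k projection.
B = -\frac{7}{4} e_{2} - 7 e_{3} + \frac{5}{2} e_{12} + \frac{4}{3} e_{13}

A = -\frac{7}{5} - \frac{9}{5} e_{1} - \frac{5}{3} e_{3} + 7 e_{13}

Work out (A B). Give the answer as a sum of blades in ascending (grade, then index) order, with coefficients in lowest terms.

step 1: -21 + \frac{421}{9} e_{1} + \frac{139}{20} e_{2} + \frac{61}{5} e_{3} - \frac{7}{20} e_{12} + \frac{161}{15} e_{13} - \frac{245}{12} e_{23} + \frac{97}{12} e_{123}
Answer: -21 + \frac{421}{9} e_{1} + \frac{139}{20} e_{2} + \frac{61}{5} e_{3} - \frac{7}{20} e_{12} + \frac{161}{15} e_{13} - \frac{245}{12} e_{23} + \frac{97}{12} e_{123}


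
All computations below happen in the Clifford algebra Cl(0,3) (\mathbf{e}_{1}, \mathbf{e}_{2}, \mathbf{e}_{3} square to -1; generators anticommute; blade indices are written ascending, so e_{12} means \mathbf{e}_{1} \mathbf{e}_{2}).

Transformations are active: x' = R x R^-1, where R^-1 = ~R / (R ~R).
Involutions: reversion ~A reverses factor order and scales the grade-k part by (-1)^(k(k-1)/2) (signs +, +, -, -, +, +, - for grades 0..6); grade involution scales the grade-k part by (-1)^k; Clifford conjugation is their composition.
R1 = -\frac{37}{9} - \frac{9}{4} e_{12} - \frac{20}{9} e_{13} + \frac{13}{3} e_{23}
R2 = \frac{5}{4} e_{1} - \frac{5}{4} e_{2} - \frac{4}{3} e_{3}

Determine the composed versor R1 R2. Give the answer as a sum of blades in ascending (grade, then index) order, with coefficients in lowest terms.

Distribute over the terms of R2 (each basis-blade product reordered to ascending indices, repeated generators contracted through their squares):
R1 (\frac{5}{4} e_{1}) = -\frac{185}{36} e_{1} - \frac{45}{16} e_{2} - \frac{25}{9} e_{3} + \frac{65}{12} e_{123}
R1 (-\frac{5}{4} e_{2}) = -\frac{45}{16} e_{1} + \frac{185}{36} e_{2} - \frac{65}{12} e_{3} - \frac{25}{9} e_{123}
R1 (-\frac{4}{3} e_{3}) = -\frac{80}{27} e_{1} + \frac{52}{9} e_{2} + \frac{148}{27} e_{3} + 3 e_{123}
Summing the partial products and collecting blades:
Answer: -\frac{4715}{432} e_{1} + \frac{389}{48} e_{2} - \frac{293}{108} e_{3} + \frac{203}{36} e_{123}


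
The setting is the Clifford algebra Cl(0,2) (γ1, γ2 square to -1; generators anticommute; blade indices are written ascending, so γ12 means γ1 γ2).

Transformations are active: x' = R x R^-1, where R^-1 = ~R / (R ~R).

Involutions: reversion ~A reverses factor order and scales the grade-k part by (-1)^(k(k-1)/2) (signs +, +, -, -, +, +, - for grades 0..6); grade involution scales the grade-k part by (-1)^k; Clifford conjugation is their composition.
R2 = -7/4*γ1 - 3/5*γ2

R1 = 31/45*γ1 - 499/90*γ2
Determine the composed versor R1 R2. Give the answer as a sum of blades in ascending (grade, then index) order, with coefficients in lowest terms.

Distribute over the terms of R1 (each basis-blade product reordered to ascending indices, repeated generators contracted through their squares):
(31/45*γ1) R2 = 217/180 - 31/75*γ12
(-499/90*γ2) R2 = -499/150 - 3493/360*γ12
Summing the partial products and collecting blades:
Answer: -1909/900 - 18209/1800*γ12


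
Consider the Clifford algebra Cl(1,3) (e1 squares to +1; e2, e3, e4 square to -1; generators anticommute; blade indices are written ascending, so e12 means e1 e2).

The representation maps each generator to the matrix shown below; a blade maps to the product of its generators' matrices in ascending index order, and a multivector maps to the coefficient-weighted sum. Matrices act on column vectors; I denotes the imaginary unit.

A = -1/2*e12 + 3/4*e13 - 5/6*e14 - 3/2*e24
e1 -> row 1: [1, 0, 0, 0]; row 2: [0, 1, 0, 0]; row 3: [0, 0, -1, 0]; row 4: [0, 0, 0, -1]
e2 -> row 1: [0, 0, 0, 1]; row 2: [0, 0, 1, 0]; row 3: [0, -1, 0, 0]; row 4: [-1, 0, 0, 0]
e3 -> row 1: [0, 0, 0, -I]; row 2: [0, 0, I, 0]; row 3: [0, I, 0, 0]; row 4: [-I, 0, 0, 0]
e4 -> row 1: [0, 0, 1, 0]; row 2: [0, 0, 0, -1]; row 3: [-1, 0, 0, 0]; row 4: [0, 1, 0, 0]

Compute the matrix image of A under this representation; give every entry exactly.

Bivector images (products of the table entries): rho(e12) = rho(e1)rho(e2) = row 1: [0, 0, 0, 1]; row 2: [0, 0, 1, 0]; row 3: [0, 1, 0, 0]; row 4: [1, 0, 0, 0]; rho(e13) = rho(e1)rho(e3) = row 1: [0, 0, 0, -I]; row 2: [0, 0, I, 0]; row 3: [0, -I, 0, 0]; row 4: [I, 0, 0, 0]; rho(e14) = rho(e1)rho(e4) = row 1: [0, 0, 1, 0]; row 2: [0, 0, 0, -1]; row 3: [1, 0, 0, 0]; row 4: [0, -1, 0, 0]; rho(e24) = rho(e2)rho(e4) = row 1: [0, 1, 0, 0]; row 2: [-1, 0, 0, 0]; row 3: [0, 0, 0, 1]; row 4: [0, 0, -1, 0].
M = (-1/2)*rho(e12) + (3/4)*rho(e13) + (-5/6)*rho(e14) + (-3/2)*rho(e24), summed entrywise:
Answer: row 1: [0, -3/2, -5/6, -1/2 - 3*I/4]; row 2: [3/2, 0, -1/2 + 3*I/4, 5/6]; row 3: [-5/6, -1/2 - 3*I/4, 0, -3/2]; row 4: [-1/2 + 3*I/4, 5/6, 3/2, 0]


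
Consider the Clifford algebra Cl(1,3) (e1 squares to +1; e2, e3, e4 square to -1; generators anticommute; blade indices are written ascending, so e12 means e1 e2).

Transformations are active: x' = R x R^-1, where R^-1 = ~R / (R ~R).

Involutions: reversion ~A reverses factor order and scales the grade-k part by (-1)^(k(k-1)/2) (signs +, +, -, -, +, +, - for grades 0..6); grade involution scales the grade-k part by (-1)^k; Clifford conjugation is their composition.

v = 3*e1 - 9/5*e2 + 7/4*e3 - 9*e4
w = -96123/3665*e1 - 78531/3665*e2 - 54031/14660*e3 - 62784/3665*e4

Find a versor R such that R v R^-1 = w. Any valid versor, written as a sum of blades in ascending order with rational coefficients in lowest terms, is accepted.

A norm check does it: q(v) = q(w) = -31321/400, hence R = v + w = -85128/3665*e1 - 85128/3665*e2 - 7094/3665*e3 - 95769/3665*e4 realises the map — parallel part kept, (v - w)/2 negated, v carried to w.
Answer: -85128/3665*e1 - 85128/3665*e2 - 7094/3665*e3 - 95769/3665*e4


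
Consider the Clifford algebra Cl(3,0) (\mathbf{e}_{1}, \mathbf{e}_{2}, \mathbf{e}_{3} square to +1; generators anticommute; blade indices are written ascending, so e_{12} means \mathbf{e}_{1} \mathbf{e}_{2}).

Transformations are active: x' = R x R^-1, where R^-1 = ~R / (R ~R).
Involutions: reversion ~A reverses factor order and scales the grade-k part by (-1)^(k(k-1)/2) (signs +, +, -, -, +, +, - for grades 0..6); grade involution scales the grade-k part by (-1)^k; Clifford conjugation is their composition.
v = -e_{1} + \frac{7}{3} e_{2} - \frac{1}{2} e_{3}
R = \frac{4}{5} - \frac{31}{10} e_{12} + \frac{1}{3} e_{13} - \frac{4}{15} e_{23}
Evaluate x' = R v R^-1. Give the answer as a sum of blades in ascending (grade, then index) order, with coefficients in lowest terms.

~R = \frac{4}{5} + \frac{31}{10} e_{12} - \frac{1}{3} e_{13} + \frac{4}{15} e_{23}, and R ~R = \frac{9389}{900}, so R^-1 = ~R / (\frac{9389}{900}).
R v = -\frac{41}{5} e_{1} - \frac{11}{10} e_{2} + \frac{5}{9} e_{3} + \frac{187}{180} e_{123}
Answer: -\frac{8753}{28167} e_{1} - \frac{24115}{9389} e_{2} - \frac{605}{18778} e_{3}


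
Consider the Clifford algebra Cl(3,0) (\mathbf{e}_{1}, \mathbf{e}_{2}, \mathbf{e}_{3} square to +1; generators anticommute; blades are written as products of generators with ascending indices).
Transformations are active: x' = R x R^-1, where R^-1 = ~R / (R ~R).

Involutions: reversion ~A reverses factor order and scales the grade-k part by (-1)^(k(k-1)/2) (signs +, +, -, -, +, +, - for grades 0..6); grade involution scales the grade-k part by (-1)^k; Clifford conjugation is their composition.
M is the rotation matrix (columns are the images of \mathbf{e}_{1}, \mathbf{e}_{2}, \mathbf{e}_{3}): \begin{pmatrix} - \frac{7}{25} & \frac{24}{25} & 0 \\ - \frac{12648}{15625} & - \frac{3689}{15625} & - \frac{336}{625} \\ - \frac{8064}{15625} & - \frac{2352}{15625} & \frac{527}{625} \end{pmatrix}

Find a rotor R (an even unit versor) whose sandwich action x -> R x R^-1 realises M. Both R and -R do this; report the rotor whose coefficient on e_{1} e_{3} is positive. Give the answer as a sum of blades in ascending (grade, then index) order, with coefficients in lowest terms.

Method: write R = a + b12*e_{1} e_{2} + b13*e_{1} e_{3} + b23*e_{2} e_{3} with a^2 + b12^2 + b13^2 + b23^2 = 1 (so R^-1 = ~R). Expanding the columns R e_j ~R gives tr M = 4a^2 - 1 and, from the antisymmetric part, M21 - M12 = -4a*b12, M13 - M31 = 4a*b13, M32 - M23 = -4a*b23.
Here tr M = \frac{5111}{15625}, so a^2 = (1 + tr M)/4 = \frac{5184}{15625} and a = ±\frac{72}{125}. Taking a = \frac{72}{125}: M21 - M12 = -\frac{27648}{15625}, M13 - M31 = \frac{8064}{15625}, M32 - M23 = \frac{6048}{15625}, giving b12 = \frac{96}{125}, b13 = \frac{28}{125}, b23 = -\frac{21}{125}, i.e. R = \frac{72}{125} + \frac{96}{125} e_{1} e_{2} + \frac{28}{125} e_{1} e_{3} - \frac{21}{125} e_{2} e_{3}.
Its e_{1} e_{3} coefficient is already positive.
Answer: \frac{72}{125} + \frac{96}{125} e_{1} e_{2} + \frac{28}{125} e_{1} e_{3} - \frac{21}{125} e_{2} e_{3}. Sheet selection: the two-to-one cover makes ±R indistinguishable at the matrix level (trace \frac{5111}{15625}), so uniqueness comes from the required sign on e_{1} e_{3}.


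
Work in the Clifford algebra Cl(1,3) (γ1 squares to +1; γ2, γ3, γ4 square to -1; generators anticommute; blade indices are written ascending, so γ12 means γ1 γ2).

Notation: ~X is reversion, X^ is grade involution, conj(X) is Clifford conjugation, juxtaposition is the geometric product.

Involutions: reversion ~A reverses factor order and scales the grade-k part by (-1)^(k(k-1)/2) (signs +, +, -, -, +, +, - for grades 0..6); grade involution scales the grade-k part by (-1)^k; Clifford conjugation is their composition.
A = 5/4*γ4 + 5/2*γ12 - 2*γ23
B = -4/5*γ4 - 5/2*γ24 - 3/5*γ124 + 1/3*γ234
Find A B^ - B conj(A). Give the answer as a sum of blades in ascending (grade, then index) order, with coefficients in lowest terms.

first term: -1 - 25/8*γ2 + 5/6*γ4 - 3/4*γ12 + 25/4*γ14 + 5/12*γ23 + 5*γ34 + 2*γ124 - 11/30*γ134 - 8/5*γ234
second term: -1 - 25/8*γ2 + 5/6*γ4 - 3/4*γ12 + 25/4*γ14 + 5/12*γ23 + 5*γ34 + 2*γ124 + 11/30*γ134 - 8/5*γ234
Answer: -11/15*γ134


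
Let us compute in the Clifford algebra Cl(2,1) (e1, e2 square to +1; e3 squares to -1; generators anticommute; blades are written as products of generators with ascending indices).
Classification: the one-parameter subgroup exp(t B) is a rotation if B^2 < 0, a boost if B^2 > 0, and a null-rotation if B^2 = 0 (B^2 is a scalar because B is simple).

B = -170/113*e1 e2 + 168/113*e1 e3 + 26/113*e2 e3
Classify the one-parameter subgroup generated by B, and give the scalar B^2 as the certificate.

B^2 term by term: the squares give (-170/113)^2*(e1 e2)^2 + (168/113)^2*(e1 e3)^2 + (26/113)^2*(e2 e3)^2 = 28900/12769*(-1) + 28224/12769*(+1) + 676/12769*(+1) = 0 (each basis 2-blade squares to minus the product of its generators' squares); cross terms between blades sharing an index anticommute and cancel. So B^2 = 0.
Answer: null-rotation, certificate B^2 = 0. No conjugation can change B^2 = 0; the sign gives the class.


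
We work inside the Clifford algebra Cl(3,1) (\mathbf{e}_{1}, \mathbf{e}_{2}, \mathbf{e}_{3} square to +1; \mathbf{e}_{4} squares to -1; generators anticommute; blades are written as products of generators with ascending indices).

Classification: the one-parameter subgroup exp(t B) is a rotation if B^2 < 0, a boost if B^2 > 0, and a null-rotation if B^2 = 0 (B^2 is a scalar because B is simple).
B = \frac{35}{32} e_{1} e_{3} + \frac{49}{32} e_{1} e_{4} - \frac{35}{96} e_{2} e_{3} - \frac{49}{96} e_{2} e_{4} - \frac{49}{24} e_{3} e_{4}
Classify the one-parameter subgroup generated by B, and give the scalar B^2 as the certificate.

B^2 term by term: the squares give (\frac{35}{32})^2*(e_{1} e_{3})^2 + (\frac{49}{32})^2*(e_{1} e_{4})^2 + (-\frac{35}{96})^2*(e_{2} e_{3})^2 + (-\frac{49}{96})^2*(e_{2} e_{4})^2 + (-\frac{49}{24})^2*(e_{3} e_{4})^2 = \frac{1225}{1024}*(-1) + \frac{2401}{1024}*(+1) + \frac{1225}{9216}*(-1) + \frac{2401}{9216}*(+1) + \frac{2401}{576}*(+1) = \frac{49}{9} (each basis 2-blade squares to minus the product of its generators' squares); cross terms between blades sharing an index anticommute and cancel; the commuting (index-disjoint) pairs give grade-4 terms 2*c*c'*(blade product), which cancel blade by blade — e_{1} e_{2} e_{3} e_{4}: \frac{1715}{1536} - \frac{1715}{1536} = 0 — confirming B is simple. So B^2 = \frac{49}{9}.
Answer: boost, certificate B^2 = \frac{49}{9}. Check the certificate: B^2 = \frac{49}{9}, and that sign is decisive whatever form B takes.


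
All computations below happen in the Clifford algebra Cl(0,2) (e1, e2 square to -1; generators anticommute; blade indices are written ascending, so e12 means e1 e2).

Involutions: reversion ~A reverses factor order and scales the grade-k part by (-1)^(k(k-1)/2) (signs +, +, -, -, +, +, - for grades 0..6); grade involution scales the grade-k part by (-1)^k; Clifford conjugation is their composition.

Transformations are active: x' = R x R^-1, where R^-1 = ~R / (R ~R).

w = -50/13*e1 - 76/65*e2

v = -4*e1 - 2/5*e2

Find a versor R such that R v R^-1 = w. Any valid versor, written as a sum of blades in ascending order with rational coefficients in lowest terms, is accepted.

The midline construction: v and w both square to -404/25, so reflecting in their sum -102/13*e1 - 102/65*e2 exchanges them.
Answer: -102/13*e1 - 102/65*e2


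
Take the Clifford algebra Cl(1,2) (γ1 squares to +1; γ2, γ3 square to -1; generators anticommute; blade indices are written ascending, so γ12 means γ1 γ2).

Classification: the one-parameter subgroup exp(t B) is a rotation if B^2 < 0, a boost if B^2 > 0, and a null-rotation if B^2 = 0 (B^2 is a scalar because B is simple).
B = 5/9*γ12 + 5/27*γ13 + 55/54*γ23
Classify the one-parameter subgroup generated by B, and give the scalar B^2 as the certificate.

B^2 term by term: the squares give (5/9)^2*(γ12)^2 + (5/27)^2*(γ13)^2 + (55/54)^2*(γ23)^2 = 25/81*(+1) + 25/729*(+1) + 3025/2916*(-1) = -25/36 (each basis 2-blade squares to minus the product of its generators' squares); cross terms between blades sharing an index anticommute and cancel. So B^2 = -25/36.
Answer: rotation, certificate B^2 = -25/36. Certificate logic: -25/36 is a conjugation-invariant scalar, so its sign fixes rotation versus boost versus null-rotation outright.


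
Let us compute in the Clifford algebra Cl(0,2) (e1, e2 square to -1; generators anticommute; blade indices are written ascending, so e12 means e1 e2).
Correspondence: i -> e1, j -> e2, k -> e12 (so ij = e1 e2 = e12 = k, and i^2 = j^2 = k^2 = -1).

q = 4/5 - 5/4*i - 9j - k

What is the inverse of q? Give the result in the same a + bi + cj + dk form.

In blades: q = 4/5 - 5/4*e1 - 9*e2 - e12.
With qbar = 4/5 + 5/4*e1 + 9*e2 + e12 (scalar fixed, mapped units negated), q qbar = 33681/400 (the sum of squared coefficients), so q^-1 = qbar / (33681/400) = 320/33681 + 500/33681*e1 + 1200/11227*e2 + 400/33681*e12; translating back:
Answer: 320/33681 + 500/33681*i + 1200/11227*j + 400/33681*k


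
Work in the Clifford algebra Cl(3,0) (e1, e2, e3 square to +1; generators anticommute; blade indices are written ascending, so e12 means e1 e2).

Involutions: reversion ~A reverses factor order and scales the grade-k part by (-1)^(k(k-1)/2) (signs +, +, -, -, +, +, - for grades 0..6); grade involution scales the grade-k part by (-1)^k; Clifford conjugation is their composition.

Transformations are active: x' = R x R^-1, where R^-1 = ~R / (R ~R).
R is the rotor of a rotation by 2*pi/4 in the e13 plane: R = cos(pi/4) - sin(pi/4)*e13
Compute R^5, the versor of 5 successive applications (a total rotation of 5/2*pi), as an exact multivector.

Rotor phase runs at HALF the rotation angle; powers of one rotor simply add phase, so after 5 steps in e13 the phase is 5*pi/4 = 5*pi/4 and R^5 = cos(5*pi/4) - sin(5*pi/4)*e13.
cos(5*pi/4) = -sqrt(2)/2 and sin(5*pi/4) = -sqrt(2)/2, so R^5 = -sqrt(2)/2 + sqrt(2)/2*e13. The net rotation is 1/2*pi (after discarding 1 full turn, each of which contributes a factor -1 to the rotor); the rotor keeps the half-angle phase exactly.
Answer: -sqrt(2)/2 + sqrt(2)/2*e13


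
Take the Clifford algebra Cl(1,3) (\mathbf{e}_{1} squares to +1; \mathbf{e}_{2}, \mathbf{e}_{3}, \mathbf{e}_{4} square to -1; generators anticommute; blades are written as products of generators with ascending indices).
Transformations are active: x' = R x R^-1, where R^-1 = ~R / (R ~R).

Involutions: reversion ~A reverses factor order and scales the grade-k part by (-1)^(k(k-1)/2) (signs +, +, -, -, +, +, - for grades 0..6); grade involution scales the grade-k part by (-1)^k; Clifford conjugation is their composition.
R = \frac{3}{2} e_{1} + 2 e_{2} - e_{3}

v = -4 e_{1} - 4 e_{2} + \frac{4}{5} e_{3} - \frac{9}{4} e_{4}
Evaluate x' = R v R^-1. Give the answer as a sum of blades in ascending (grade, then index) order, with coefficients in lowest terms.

~R = \frac{3}{2} e_{1} + 2 e_{2} - e_{3}, and R ~R = -\frac{11}{4}, so R^-1 = ~R / (-\frac{11}{4}).
R v = \frac{14}{5} + 2 e_{1} e_{2} - \frac{14}{5} e_{1} e_{3} - \frac{27}{8} e_{1} e_{4} - \frac{12}{5} e_{2} e_{3} - \frac{9}{2} e_{2} e_{4} + \frac{9}{4} e_{3} e_{4}
Answer: \frac{52}{55} e_{1} - \frac{4}{55} e_{2} + \frac{68}{55} e_{3} + \frac{9}{4} e_{4}


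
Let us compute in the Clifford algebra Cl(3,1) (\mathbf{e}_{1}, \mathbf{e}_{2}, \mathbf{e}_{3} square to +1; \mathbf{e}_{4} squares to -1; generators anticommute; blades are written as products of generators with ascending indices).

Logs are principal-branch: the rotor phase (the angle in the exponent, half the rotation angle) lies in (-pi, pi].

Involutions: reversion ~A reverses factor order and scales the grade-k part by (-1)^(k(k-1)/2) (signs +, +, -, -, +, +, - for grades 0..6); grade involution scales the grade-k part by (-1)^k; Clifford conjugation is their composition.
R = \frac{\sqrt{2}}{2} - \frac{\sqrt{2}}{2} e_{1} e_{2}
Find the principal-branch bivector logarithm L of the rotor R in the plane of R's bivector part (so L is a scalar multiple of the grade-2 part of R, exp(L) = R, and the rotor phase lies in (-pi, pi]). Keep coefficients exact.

The scalar part of R is \frac{\sqrt{2}}{2}, which fixes the principal-branch rotor phase; the unit plane is then the bivector part divided by the sine of that phase, and L is that plane scaled by the phase.
Concretely: cos(phase) = \frac{\sqrt{2}}{2} gives phase = ±\frac{\pi}{4}, and since phase/sin(phase) is even the sign is immaterial: L = (phase/sin(phase)) * <R>_2 = (\frac{\sqrt{2} \pi}{4}) * <R>_2.
Answer: - \frac{\pi}{4} e_{1} e_{2}


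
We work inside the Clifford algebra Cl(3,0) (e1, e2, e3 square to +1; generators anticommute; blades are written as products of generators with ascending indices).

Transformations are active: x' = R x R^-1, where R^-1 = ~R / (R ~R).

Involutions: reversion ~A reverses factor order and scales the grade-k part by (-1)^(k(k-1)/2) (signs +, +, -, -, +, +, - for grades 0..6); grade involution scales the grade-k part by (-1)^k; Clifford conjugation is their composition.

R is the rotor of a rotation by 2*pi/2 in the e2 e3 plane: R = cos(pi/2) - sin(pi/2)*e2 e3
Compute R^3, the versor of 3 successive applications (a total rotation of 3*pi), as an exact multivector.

Rotor phase runs at HALF the rotation angle; powers of one rotor simply add phase, so after 3 steps in e2 e3 the phase is 3*pi/2 = 3*pi/2 and R^3 = cos(3*pi/2) - sin(3*pi/2)*e2 e3.
cos(3*pi/2) = 0 and sin(3*pi/2) = -1, so R^3 = e2 e3. The net rotation is 1*pi (after discarding 1 full turn, each of which contributes a factor -1 to the rotor); the rotor keeps the half-angle phase exactly.
Answer: e2 e3


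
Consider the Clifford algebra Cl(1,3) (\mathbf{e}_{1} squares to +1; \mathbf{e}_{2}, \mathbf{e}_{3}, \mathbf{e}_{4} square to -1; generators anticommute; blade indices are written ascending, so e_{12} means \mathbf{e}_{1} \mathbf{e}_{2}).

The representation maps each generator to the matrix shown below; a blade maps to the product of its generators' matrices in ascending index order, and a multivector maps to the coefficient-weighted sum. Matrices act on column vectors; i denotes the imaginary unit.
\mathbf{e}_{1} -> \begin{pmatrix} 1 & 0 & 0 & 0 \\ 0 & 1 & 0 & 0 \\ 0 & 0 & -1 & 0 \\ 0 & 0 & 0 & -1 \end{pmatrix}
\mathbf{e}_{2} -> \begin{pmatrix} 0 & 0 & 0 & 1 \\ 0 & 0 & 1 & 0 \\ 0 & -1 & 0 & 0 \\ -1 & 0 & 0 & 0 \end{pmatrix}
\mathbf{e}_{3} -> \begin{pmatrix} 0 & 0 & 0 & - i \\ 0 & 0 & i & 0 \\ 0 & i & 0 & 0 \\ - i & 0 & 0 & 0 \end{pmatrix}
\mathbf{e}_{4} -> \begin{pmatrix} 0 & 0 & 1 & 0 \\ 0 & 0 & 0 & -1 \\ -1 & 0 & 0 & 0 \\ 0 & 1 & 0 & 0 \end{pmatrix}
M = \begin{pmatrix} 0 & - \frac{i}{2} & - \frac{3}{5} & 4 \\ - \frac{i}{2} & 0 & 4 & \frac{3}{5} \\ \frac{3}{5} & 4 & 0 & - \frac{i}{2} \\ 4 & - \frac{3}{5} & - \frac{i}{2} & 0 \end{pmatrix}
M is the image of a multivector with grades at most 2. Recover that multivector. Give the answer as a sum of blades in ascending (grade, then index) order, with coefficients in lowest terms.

Method: the blade images are trace-orthogonal — tr(rho(e_A) rho(e_B)^-1) = 4 if A = B and 0 otherwise — and rho(e_A)^-1 = (e_A)^2 * rho(e_A) with (e_A)^2 = +1 or -1, so the coefficient of e_A in the preimage is (e_A)^2 * tr(M rho(e_A))/4.
Nonzero projections over blades of grade <= 2: e_{4}: (e_{4})^2 = -1, tr(M rho(e_{4})) = \frac{12}{5}, coefficient -\frac{3}{5}; e_{12}: (e_{12})^2 = +1, tr(M rho(e_{12})) = 16, coefficient 4; e_{34}: (e_{34})^2 = -1, tr(M rho(e_{34})) = -2, coefficient \frac{1}{2}. Every other blade of grade <= 2 projects to 0.
Answer: -\frac{3}{5} e_{4} + 4 e_{12} + \frac{1}{2} e_{34}


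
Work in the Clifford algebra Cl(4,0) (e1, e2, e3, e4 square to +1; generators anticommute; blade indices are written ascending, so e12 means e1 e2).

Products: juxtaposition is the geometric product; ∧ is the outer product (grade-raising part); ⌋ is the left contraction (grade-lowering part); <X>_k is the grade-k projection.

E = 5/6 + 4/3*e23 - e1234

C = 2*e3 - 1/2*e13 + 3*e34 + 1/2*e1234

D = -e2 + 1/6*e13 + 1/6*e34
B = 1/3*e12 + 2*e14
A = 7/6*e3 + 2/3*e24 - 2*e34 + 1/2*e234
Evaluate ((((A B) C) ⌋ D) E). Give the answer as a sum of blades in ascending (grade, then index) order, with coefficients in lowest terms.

step 1: 4/3*e12 - 4*e13 - 2/9*e14 - 11/18*e123 - 5/2*e134 - 2/3*e1234
step 2: -7/3 - 1/2*e1 + 14/9*e2 - 17/18*e4 + 7/9*e12 + 2/3*e13 - 7*e14 + 7/9*e23 - 5/3*e24 - 5/9*e34 + 8/3*e123 - 1/2*e124 + 4/9*e134 + 4*e1234
step 3: -85/54 + 7/3*e2 + 2/27*e3 - 7/18*e13 - 7/18*e34
step 4: -425/324 + 299/162*e2 + 257/81*e3 + 7/54*e12 - 35/108*e13 - 170/81*e23 + 49/54*e24 - 35/108*e34 - 2/27*e124 + 7/3*e134 + 85/54*e1234
Answer: -425/324 + 299/162*e2 + 257/81*e3 + 7/54*e12 - 35/108*e13 - 170/81*e23 + 49/54*e24 - 35/108*e34 - 2/27*e124 + 7/3*e134 + 85/54*e1234


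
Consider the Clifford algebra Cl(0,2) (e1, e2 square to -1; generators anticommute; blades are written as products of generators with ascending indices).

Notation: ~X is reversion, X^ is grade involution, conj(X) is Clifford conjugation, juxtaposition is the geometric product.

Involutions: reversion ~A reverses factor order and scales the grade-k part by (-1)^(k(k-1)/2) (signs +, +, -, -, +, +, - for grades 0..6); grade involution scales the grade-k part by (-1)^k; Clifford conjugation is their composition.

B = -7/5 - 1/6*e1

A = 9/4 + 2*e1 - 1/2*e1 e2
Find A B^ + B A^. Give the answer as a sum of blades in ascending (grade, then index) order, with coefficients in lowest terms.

first term: -209/60 - 97/40*e1 - 1/12*e2 + 7/10*e1 e2
second term: -209/60 + 97/40*e1 - 1/12*e2 + 7/10*e1 e2
Answer: -209/30 - 1/6*e2 + 7/5*e1 e2


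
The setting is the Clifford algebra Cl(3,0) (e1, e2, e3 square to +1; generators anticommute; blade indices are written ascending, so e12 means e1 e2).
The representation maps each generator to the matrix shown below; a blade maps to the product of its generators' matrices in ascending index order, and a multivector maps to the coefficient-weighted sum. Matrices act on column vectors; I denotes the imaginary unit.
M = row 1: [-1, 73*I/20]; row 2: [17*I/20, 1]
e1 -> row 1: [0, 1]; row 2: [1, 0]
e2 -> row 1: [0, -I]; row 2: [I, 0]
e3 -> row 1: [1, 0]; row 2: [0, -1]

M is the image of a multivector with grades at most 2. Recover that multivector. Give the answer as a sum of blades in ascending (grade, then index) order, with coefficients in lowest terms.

Method: 1, rho(e1), rho(e2), rho(e3) form a trace-orthogonal basis of the 2x2 complex matrices (tr(X Y) = 2 if X = Y, else 0), so M = m0*1 + m1*rho(e1) + m2*rho(e2) + m3*rho(e3) with m0 = tr(M)/2 = 0, m1 = tr(M rho(e1))/2 = 9*I/4, m2 = tr(M rho(e2))/2 = -7/5, m3 = tr(M rho(e3))/2 = -1.
Multiplying table entries, the bivector images are rho(e12) = I*rho(e3), rho(e13) = -I*rho(e2), rho(e23) = I*rho(e1); with real blade coefficients the real parts of m0..m3 are the coefficients of 1, e1, e2, e3 and the imaginary parts give the bivectors (e23: Im m1, e13: -Im m2, e12: Im m3).
Answer: -7/5*e2 - e3 + 9/4*e23


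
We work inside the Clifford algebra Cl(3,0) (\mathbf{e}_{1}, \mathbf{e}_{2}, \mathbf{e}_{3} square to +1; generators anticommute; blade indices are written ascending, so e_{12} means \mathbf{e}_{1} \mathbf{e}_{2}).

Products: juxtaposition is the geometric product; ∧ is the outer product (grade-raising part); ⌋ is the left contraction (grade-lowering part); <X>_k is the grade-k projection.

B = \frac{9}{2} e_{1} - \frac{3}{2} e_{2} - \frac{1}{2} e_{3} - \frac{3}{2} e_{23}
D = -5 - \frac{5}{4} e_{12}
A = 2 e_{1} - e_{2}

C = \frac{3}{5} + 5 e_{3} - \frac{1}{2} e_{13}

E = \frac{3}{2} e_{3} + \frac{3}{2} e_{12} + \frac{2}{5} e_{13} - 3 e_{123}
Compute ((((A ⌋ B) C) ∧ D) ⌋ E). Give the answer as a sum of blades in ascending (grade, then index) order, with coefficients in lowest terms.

step 1: \frac{21}{2} + \frac{3}{2} e_{3}
step 2: \frac{69}{5} + \frac{3}{4} e_{1} + \frac{267}{5} e_{3} - \frac{21}{4} e_{13}
step 3: -69 - \frac{15}{4} e_{1} - 267 e_{3} - \frac{69}{4} e_{12} + \frac{105}{4} e_{13} - \frac{267}{4} e_{123}
step 4: -\frac{4683}{8} + \frac{534}{5} e_{1} - \frac{675}{8} e_{2} - \frac{627}{4} e_{3} + \frac{1395}{2} e_{12} - \frac{138}{5} e_{13} + \frac{45}{4} e_{23} + 207 e_{123}
Answer: -\frac{4683}{8} + \frac{534}{5} e_{1} - \frac{675}{8} e_{2} - \frac{627}{4} e_{3} + \frac{1395}{2} e_{12} - \frac{138}{5} e_{13} + \frac{45}{4} e_{23} + 207 e_{123}


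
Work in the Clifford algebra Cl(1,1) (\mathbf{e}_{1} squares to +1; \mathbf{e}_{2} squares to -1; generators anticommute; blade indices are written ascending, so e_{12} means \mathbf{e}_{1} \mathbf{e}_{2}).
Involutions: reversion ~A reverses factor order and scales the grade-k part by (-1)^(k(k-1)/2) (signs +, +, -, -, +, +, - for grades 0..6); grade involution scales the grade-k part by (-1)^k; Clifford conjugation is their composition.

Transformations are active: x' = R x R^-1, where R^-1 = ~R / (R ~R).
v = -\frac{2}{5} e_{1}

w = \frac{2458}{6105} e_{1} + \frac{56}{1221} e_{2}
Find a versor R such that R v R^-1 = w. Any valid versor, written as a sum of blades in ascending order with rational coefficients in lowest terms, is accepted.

Since q(v) = q(w) = \frac{4}{25}, the sum R = v + w = \frac{16}{6105} e_{1} + \frac{56}{1221} e_{2} does the job whenever invertible.
Answer: \frac{16}{6105} e_{1} + \frac{56}{1221} e_{2}


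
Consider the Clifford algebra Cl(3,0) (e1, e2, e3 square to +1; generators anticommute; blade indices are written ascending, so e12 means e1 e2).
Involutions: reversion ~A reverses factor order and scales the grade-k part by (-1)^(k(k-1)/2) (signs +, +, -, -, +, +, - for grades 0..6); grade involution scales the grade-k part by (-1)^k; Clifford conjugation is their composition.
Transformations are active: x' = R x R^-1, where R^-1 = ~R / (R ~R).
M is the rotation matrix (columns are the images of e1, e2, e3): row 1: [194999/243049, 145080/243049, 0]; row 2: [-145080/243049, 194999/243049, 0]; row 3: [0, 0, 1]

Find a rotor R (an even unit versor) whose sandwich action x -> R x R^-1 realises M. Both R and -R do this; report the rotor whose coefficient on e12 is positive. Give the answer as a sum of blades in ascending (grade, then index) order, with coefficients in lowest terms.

Method: write R = a + b12*e12 + b13*e13 + b23*e23 with a^2 + b12^2 + b13^2 + b23^2 = 1 (so R^-1 = ~R). Expanding the columns R e_j ~R gives tr M = 4a^2 - 1 and, from the antisymmetric part, M21 - M12 = -4a*b12, M13 - M31 = 4a*b13, M32 - M23 = -4a*b23.
Here tr M = 633047/243049, so a^2 = (1 + tr M)/4 = 219024/243049 and a = ±468/493. Taking a = 468/493: M21 - M12 = -290160/243049, M13 - M31 = 0, M32 - M23 = 0, giving b12 = 155/493, b13 = 0, b23 = 0, i.e. R = 468/493 + 155/493*e12.
Its e12 coefficient is already positive.
Answer: 468/493 + 155/493*e12. Uniqueness: Spin(3) -> SO(3) maps R and -R to the same rotation of trace 633047/243049; fixing the sign of the e12 coefficient removes the ambiguity.


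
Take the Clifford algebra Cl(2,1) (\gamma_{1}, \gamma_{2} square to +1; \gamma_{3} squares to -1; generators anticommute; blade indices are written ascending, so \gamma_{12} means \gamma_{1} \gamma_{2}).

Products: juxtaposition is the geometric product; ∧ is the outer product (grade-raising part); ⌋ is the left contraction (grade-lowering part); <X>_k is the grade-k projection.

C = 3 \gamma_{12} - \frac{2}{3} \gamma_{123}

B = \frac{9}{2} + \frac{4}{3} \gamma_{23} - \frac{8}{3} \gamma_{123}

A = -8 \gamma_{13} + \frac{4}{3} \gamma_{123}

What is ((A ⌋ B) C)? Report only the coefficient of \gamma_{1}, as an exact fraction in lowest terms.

step 1: -\frac{32}{9} - \frac{64}{3} \gamma_{2}
step 2: 64 \gamma_{1} - \frac{32}{3} \gamma_{12} - \frac{128}{9} \gamma_{13} + \frac{64}{27} \gamma_{123}
Answer: 64


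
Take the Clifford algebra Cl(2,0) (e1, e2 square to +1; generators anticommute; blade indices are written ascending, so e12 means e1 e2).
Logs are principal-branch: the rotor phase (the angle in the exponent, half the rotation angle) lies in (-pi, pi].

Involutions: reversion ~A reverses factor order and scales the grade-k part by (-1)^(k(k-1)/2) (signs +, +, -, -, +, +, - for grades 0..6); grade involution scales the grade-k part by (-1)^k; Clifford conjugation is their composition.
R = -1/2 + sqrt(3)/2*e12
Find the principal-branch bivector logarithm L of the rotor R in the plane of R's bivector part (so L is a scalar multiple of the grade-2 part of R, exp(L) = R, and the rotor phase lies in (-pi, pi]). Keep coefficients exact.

The scalar part of R is -1/2, so the principal-branch rotor phase is pinned; divide the bivector part by its sine to get the unit plane — L is the phase times that plane.
Concretely: cos(phase) = -1/2 gives phase = ±2*pi/3, and since phase/sin(phase) is even the sign is immaterial: L = (phase/sin(phase)) * <R>_2 = (4*sqrt(3)*pi/9) * <R>_2.
Answer: 2*pi/3*e12


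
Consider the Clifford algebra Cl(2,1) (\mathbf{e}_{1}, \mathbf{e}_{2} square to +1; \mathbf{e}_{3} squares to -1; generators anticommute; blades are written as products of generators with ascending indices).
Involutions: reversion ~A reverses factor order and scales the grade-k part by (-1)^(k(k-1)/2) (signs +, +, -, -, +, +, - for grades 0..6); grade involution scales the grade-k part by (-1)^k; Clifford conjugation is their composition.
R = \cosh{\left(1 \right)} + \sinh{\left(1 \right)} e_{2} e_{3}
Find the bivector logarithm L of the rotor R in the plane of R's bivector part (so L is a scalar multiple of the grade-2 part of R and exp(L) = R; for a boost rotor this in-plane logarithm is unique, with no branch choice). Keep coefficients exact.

The scalar part of R is \cosh{\left(1 \right)}, which fixes the rapidity magnitude through cosh (cosh is even, so it cannot fix the sign — the bivector part carries that); dividing the bivector part by sinh of the rapidity gives the plane, and L = rapidity * plane, where the joint sign ambiguity of (rapidity, plane) cancels in the product.
Concretely: cosh(rapidity) = \cosh{\left(1 \right)} gives rapidity = ±1, and since rapidity/sinh(rapidity) is even the sign is immaterial: L = (rapidity/sinh(rapidity)) * <R>_2 = (\frac{1}{\sinh{\left(1 \right)}}) * <R>_2.
Answer: e_{2} e_{3}


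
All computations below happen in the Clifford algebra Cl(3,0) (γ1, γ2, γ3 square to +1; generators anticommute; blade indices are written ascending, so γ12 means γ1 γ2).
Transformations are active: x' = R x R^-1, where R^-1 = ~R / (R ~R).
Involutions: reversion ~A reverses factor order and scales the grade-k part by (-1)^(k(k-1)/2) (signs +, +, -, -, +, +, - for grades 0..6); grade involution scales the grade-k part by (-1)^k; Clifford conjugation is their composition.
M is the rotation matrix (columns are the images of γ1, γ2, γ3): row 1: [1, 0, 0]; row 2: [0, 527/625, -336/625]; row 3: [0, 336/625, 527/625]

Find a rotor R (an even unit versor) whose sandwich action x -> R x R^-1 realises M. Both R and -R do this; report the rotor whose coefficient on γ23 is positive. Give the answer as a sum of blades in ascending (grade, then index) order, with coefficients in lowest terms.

Method: write R = a + b12*γ12 + b13*γ13 + b23*γ23 with a^2 + b12^2 + b13^2 + b23^2 = 1 (so R^-1 = ~R). Expanding the columns R e_j ~R gives tr M = 4a^2 - 1 and, from the antisymmetric part, M21 - M12 = -4a*b12, M13 - M31 = 4a*b13, M32 - M23 = -4a*b23.
Here tr M = 1679/625, so a^2 = (1 + tr M)/4 = 576/625 and a = ±24/25. Taking a = 24/25: M21 - M12 = 0, M13 - M31 = 0, M32 - M23 = 672/625, giving b12 = 0, b13 = 0, b23 = -7/25, i.e. R = 24/25 - 7/25*γ23.
Its γ23 coefficient is negative, so report the other preimage -R.
Answer: -24/25 + 7/25*γ23. Uniqueness: Spin(3) -> SO(3) maps R and -R to the same rotation of trace 1679/625; fixing the sign of the γ23 coefficient removes the ambiguity.


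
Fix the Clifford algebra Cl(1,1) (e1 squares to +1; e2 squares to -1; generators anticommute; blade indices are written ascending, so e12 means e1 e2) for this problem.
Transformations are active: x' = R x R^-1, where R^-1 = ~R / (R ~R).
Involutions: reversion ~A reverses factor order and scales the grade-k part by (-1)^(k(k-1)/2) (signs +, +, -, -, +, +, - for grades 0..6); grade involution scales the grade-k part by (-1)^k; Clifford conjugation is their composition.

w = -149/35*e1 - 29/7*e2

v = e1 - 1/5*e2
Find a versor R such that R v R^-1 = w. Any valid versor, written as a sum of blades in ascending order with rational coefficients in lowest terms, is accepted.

R = v + w = -114/35*e1 - 152/35*e2 works: the equal norms (24/25) guarantee its sandwich swaps v into w.
Answer: -114/35*e1 - 152/35*e2


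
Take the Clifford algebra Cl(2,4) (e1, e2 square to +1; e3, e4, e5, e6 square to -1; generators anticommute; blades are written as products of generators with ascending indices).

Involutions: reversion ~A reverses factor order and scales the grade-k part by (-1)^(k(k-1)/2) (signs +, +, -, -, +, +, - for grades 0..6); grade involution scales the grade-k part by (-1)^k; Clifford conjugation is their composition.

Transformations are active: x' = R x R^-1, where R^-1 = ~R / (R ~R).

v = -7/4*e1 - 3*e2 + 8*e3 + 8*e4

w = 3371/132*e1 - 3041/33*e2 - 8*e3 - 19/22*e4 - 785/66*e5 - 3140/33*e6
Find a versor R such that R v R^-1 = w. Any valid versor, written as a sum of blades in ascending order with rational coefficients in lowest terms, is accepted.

Sketch: the shared square -1855/16 makes R = v + w = 785/33*e1 - 3140/33*e2 + 157/22*e4 - 785/66*e5 - 3140/33*e6 the natural versor; its sandwich fixes that direction, negates (v - w)/2, and sends v to w.
Answer: 785/33*e1 - 3140/33*e2 + 157/22*e4 - 785/66*e5 - 3140/33*e6


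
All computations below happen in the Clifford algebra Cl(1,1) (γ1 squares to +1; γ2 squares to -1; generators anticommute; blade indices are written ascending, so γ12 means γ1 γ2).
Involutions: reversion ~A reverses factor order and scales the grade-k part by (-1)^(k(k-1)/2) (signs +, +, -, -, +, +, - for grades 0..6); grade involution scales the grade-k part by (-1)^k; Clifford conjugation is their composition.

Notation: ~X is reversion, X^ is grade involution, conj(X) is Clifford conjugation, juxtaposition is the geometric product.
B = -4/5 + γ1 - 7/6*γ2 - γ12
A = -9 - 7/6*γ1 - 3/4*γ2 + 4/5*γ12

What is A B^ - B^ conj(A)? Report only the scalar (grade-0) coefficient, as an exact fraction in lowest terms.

first term: 1013/120 + 39/4*γ1 - 119/15*γ2 + 1406/225*γ12
second term: 143/24 + 473/60*γ1 - 137/15*γ2 + 1694/225*γ12
Answer: 149/60


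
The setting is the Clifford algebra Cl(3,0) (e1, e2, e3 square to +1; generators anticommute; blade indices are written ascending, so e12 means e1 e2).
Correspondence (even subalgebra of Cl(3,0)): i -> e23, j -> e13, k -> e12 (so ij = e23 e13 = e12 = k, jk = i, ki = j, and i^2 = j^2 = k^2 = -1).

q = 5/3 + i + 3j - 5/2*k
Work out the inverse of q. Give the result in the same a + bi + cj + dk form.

In blades: q = 5/3 - 5/2*e12 + 3*e13 + e23.
With qbar = 5/3 + 5/2*e12 - 3*e13 - e23 (scalar fixed, mapped units negated), q qbar = 685/36 (the sum of squared coefficients), so q^-1 = qbar / (685/36) = 12/137 + 18/137*e12 - 108/685*e13 - 36/685*e23; translating back:
Answer: 12/137 - 36/685*i - 108/685*j + 18/137*k


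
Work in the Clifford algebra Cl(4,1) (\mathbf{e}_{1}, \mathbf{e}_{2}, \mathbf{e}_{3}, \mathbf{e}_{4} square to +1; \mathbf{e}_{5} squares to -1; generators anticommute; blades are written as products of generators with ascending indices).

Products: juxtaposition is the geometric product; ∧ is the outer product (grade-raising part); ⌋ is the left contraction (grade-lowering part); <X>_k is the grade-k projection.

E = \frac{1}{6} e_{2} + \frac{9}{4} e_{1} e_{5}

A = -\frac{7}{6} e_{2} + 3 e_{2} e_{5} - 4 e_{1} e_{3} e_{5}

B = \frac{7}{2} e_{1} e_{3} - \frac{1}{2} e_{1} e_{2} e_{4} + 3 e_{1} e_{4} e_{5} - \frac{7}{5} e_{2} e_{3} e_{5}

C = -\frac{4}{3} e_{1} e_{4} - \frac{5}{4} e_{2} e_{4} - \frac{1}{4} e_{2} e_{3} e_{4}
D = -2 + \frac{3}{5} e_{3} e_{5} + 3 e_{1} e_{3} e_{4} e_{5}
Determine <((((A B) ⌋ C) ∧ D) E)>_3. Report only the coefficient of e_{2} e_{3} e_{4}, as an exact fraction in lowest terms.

step 1: \frac{21}{5} e_{3} + 14 e_{5} + \frac{28}{5} e_{1} e_{2} - \frac{7}{12} e_{1} e_{4} - 12 e_{3} e_{4} + \frac{49}{30} e_{3} e_{5} + \frac{49}{12} e_{1} e_{2} e_{3} + 9 e_{1} e_{2} e_{4} - \frac{3}{2} e_{1} e_{4} e_{5} - \frac{21}{2} e_{1} e_{2} e_{3} e_{5} + \frac{7}{2} e_{1} e_{2} e_{4} e_{5} - 2 e_{2} e_{3} e_{4} e_{5}
step 2: -\frac{7}{9} - 3 e_{2} + \frac{21}{20} e_{2} e_{4}
step 3: \frac{14}{9} + 6 e_{2} - \frac{21}{10} e_{2} e_{4} - \frac{7}{15} e_{3} e_{5} - \frac{9}{5} e_{2} e_{3} e_{5} - \frac{7}{3} e_{1} e_{3} e_{4} e_{5} - \frac{63}{100} e_{2} e_{3} e_{4} e_{5} + 9 e_{1} e_{2} e_{3} e_{4} e_{5}
step 4: 1 + \frac{7}{27} e_{2} + \frac{7}{20} e_{4} + \frac{21}{20} e_{1} e_{3} + \frac{7}{2} e_{1} e_{5} - \frac{21}{4} e_{3} e_{4} - \frac{3}{10} e_{3} e_{5} - \frac{81}{20} e_{1} e_{2} e_{3} - \frac{27}{2} e_{1} e_{2} e_{5} - \frac{81}{4} e_{2} e_{3} e_{4} - \frac{7}{90} e_{2} e_{3} e_{5} + \frac{21}{200} e_{3} e_{4} e_{5} + \frac{567}{400} e_{1} e_{2} e_{3} e_{4} - \frac{189}{40} e_{1} e_{2} e_{4} e_{5} - \frac{3}{2} e_{1} e_{3} e_{4} e_{5} + \frac{7}{18} e_{1} e_{2} e_{3} e_{4} e_{5}
step 5: -\frac{81}{20} e_{1} e_{2} e_{3} - \frac{27}{2} e_{1} e_{2} e_{5} - \frac{81}{4} e_{2} e_{3} e_{4} - \frac{7}{90} e_{2} e_{3} e_{5} + \frac{21}{200} e_{3} e_{4} e_{5}
Answer: -\frac{81}{4}


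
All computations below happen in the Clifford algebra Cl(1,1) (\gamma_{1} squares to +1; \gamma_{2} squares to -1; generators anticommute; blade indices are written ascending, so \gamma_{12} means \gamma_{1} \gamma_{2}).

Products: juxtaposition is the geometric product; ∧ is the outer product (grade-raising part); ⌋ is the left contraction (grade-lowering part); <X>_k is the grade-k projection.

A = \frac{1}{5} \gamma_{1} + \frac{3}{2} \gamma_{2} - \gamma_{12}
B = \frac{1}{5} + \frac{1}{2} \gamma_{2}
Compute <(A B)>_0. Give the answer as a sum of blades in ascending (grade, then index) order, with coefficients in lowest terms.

step 1: -\frac{3}{4} + \frac{27}{50} \gamma_{1} + \frac{3}{10} \gamma_{2} - \frac{1}{10} \gamma_{12}
step 2: -\frac{3}{4}
Answer: -\frac{3}{4}
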